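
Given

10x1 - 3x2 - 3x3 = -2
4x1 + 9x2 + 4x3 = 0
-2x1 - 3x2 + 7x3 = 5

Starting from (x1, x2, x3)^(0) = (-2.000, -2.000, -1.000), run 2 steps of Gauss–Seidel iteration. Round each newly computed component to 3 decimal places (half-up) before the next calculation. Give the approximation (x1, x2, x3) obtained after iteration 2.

Iteration 1:
  x1 = (-2 - (-3)·-2.000 - (-3)·-1.000) / (10) = -1.100
  x2 = (0 - (4)·-1.100 - (4)·-1.000) / (9) = 0.933
  x3 = (5 - (-2)·-1.100 - (-3)·0.933) / (7) = 0.800
Iteration 2:
  x1 = (-2 - (-3)·0.933 - (-3)·0.800) / (10) = 0.320
  x2 = (0 - (4)·0.320 - (4)·0.800) / (9) = -0.498
  x3 = (5 - (-2)·0.320 - (-3)·-0.498) / (7) = 0.592

(0.320, -0.498, 0.592)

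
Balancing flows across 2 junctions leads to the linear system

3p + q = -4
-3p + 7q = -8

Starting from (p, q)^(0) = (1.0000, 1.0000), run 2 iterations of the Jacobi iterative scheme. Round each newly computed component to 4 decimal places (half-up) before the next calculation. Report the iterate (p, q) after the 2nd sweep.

Iteration 1:
  p = (-4 - (1)·1.0000) / (3) = -1.6667
  q = (-8 - (-3)·1.0000) / (7) = -0.7143
Iteration 2:
  p = (-4 - (1)·-0.7143) / (3) = -1.0952
  q = (-8 - (-3)·-1.6667) / (7) = -1.8572

(-1.0952, -1.8572)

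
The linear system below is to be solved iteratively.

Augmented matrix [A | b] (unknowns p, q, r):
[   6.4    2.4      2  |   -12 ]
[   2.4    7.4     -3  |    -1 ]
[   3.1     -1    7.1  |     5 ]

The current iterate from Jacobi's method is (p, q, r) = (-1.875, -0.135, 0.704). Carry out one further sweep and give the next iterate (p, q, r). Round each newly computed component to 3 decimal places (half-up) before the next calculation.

One sweep:
  p = (-12 - (2.4)·-0.135 - (2)·0.704) / (6.4) = -2.044
  q = (-1 - (2.4)·-1.875 - (-3)·0.704) / (7.4) = 0.758
  r = (5 - (3.1)·-1.875 - (-1)·-0.135) / (7.1) = 1.504

(-2.044, 0.758, 1.504)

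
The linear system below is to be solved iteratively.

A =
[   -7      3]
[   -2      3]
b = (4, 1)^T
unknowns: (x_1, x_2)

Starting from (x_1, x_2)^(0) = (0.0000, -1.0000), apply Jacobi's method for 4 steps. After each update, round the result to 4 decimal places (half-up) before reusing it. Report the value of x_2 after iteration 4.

-0.1429

Iteration 1:
  x_1 = (4 - (3)·-1.0000) / (-7) = -1.0000
  x_2 = (1 - (-2)·0.0000) / (3) = 0.3333
Iteration 2:
  x_1 = (4 - (3)·0.3333) / (-7) = -0.4286
  x_2 = (1 - (-2)·-1.0000) / (3) = -0.3333
Iteration 3:
  x_1 = (4 - (3)·-0.3333) / (-7) = -0.7143
  x_2 = (1 - (-2)·-0.4286) / (3) = 0.0476
Iteration 4:
  x_1 = (4 - (3)·0.0476) / (-7) = -0.5510
  x_2 = (1 - (-2)·-0.7143) / (3) = -0.1429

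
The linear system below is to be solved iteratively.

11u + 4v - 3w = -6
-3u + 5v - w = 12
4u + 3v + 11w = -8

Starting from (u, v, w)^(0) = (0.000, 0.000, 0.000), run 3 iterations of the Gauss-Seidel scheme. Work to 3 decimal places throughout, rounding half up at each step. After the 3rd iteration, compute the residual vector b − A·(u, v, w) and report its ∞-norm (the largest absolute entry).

2.503

Iteration 1:
  u = (-6 - (4)·0.000 - (-3)·0.000) / (11) = -0.545
  v = (12 - (-3)·-0.545 - (-1)·0.000) / (5) = 2.073
  w = (-8 - (4)·-0.545 - (3)·2.073) / (11) = -1.094
Iteration 2:
  u = (-6 - (4)·2.073 - (-3)·-1.094) / (11) = -1.598
  v = (12 - (-3)·-1.598 - (-1)·-1.094) / (5) = 1.222
  w = (-8 - (4)·-1.598 - (3)·1.222) / (11) = -0.479
Iteration 3:
  u = (-6 - (4)·1.222 - (-3)·-0.479) / (11) = -1.120
  v = (12 - (-3)·-1.120 - (-1)·-0.479) / (5) = 1.632
  w = (-8 - (4)·-1.120 - (3)·1.632) / (11) = -0.765
Residual b − A·x = (-2.503, -0.285, -0.001); ∞-norm = 2.503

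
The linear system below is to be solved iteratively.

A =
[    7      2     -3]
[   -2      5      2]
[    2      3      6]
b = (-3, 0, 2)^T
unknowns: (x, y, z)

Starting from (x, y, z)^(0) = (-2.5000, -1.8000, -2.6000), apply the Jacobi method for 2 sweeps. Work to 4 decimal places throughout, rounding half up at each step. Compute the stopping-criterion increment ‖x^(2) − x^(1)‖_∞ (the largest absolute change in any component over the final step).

1.4743

Iteration 1:
  x = (-3 - (2)·-1.8000 - (-3)·-2.6000) / (7) = -1.0286
  y = (0 - (-2)·-2.5000 - (2)·-2.6000) / (5) = 0.0400
  z = (2 - (2)·-2.5000 - (3)·-1.8000) / (6) = 2.0667
Iteration 2:
  x = (-3 - (2)·0.0400 - (-3)·2.0667) / (7) = 0.4457
  y = (0 - (-2)·-1.0286 - (2)·2.0667) / (5) = -1.2381
  z = (2 - (2)·-1.0286 - (3)·0.0400) / (6) = 0.6562
Change: (1.4743, -1.2781, -1.4105) → max |·| = 1.4743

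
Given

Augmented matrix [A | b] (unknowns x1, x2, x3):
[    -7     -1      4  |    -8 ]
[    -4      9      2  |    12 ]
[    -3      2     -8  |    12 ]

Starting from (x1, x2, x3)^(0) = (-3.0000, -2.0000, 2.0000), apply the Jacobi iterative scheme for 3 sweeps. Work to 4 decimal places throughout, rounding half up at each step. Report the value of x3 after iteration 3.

-1.0972

Iteration 1:
  x1 = (-8 - (-1)·-2.0000 - (4)·2.0000) / (-7) = 2.5714
  x2 = (12 - (-4)·-3.0000 - (2)·2.0000) / (9) = -0.4444
  x3 = (12 - (-3)·-3.0000 - (2)·-2.0000) / (-8) = -0.8750
Iteration 2:
  x1 = (-8 - (-1)·-0.4444 - (4)·-0.8750) / (-7) = 0.7063
  x2 = (12 - (-4)·2.5714 - (2)·-0.8750) / (9) = 2.6706
  x3 = (12 - (-3)·2.5714 - (2)·-0.4444) / (-8) = -2.5754
Iteration 3:
  x1 = (-8 - (-1)·2.6706 - (4)·-2.5754) / (-7) = -0.7103
  x2 = (12 - (-4)·0.7063 - (2)·-2.5754) / (9) = 2.2196
  x3 = (12 - (-3)·0.7063 - (2)·2.6706) / (-8) = -1.0972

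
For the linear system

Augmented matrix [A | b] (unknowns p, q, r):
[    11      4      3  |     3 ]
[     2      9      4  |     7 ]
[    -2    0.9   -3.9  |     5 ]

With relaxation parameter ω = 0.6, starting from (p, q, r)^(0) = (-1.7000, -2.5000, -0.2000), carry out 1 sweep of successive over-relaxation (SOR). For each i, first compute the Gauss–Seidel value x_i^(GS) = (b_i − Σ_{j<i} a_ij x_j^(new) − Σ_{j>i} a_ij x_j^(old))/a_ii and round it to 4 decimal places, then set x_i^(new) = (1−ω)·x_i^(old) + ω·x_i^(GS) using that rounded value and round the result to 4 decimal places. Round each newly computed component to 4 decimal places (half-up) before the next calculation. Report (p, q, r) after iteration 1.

(0.0618, -0.4883, -0.9358)

Iteration 1:
  p: GS value = (3 - (4)·-2.5000 - (3)·-0.2000) / (11) = 1.2364;  p ← (1−ω)·-1.7000 + ω·1.2364 = 0.0618
  q: GS value = (7 - (2)·0.0618 - (4)·-0.2000) / (9) = 0.8529;  q ← (1−ω)·-2.5000 + ω·0.8529 = -0.4883
  r: GS value = (5 - (-2)·0.0618 - (0.9)·-0.4883) / (-3.9) = -1.4264;  r ← (1−ω)·-0.2000 + ω·-1.4264 = -0.9358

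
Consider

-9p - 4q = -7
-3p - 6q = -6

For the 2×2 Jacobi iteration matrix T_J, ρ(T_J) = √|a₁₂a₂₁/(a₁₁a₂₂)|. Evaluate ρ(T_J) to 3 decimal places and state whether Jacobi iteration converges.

a₁₂a₂₁/(a₁₁a₂₂) = (-4)·(-3) / ((-9)·(-6)) = 0.222222
ρ = √|0.222222| = √0.222222 = 0.471
ρ < 1, so Jacobi converges

0.471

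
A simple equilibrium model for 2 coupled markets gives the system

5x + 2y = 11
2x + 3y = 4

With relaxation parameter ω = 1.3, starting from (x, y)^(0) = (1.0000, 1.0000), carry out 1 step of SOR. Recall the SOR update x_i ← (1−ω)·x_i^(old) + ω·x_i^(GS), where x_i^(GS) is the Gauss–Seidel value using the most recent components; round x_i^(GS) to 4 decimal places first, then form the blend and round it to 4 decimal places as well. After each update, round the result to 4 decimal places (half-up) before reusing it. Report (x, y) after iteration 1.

(2.0400, -0.3347)

Iteration 1:
  x: GS value = (11 - (2)·1.0000) / (5) = 1.8000;  x ← (1−ω)·1.0000 + ω·1.8000 = 2.0400
  y: GS value = (4 - (2)·2.0400) / (3) = -0.0267;  y ← (1−ω)·1.0000 + ω·-0.0267 = -0.3347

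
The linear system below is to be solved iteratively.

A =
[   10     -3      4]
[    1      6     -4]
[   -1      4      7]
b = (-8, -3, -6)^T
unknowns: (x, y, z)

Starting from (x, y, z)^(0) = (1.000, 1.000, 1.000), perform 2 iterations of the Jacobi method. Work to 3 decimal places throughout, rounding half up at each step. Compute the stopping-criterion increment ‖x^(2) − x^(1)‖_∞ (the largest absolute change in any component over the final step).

1.207

Iteration 1:
  x = (-8 - (-3)·1.000 - (4)·1.000) / (10) = -0.900
  y = (-3 - (1)·1.000 - (-4)·1.000) / (6) = 0.000
  z = (-6 - (-1)·1.000 - (4)·1.000) / (7) = -1.286
Iteration 2:
  x = (-8 - (-3)·0.000 - (4)·-1.286) / (10) = -0.286
  y = (-3 - (1)·-0.900 - (-4)·-1.286) / (6) = -1.207
  z = (-6 - (-1)·-0.900 - (4)·0.000) / (7) = -0.986
Change: (0.614, -1.207, 0.300) → max |·| = 1.207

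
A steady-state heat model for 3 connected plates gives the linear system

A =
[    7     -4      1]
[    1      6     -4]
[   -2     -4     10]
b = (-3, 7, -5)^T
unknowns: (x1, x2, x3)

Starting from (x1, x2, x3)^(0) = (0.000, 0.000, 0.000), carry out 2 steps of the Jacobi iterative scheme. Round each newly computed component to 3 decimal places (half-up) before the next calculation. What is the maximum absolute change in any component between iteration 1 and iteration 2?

0.739

Iteration 1:
  x1 = (-3 - (-4)·0.000 - (1)·0.000) / (7) = -0.429
  x2 = (7 - (1)·0.000 - (-4)·0.000) / (6) = 1.167
  x3 = (-5 - (-2)·0.000 - (-4)·0.000) / (10) = -0.500
Iteration 2:
  x1 = (-3 - (-4)·1.167 - (1)·-0.500) / (7) = 0.310
  x2 = (7 - (1)·-0.429 - (-4)·-0.500) / (6) = 0.905
  x3 = (-5 - (-2)·-0.429 - (-4)·1.167) / (10) = -0.119
Change: (0.739, -0.262, 0.381) → max |·| = 0.739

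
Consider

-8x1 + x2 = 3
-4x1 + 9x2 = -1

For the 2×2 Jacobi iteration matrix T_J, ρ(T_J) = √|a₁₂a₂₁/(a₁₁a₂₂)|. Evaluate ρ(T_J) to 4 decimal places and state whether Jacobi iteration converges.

0.2357

a₁₂a₂₁/(a₁₁a₂₂) = (1)·(-4) / ((-8)·(9)) = 0.055556
ρ = √|0.055556| = √0.055556 = 0.2357
ρ < 1, so Jacobi converges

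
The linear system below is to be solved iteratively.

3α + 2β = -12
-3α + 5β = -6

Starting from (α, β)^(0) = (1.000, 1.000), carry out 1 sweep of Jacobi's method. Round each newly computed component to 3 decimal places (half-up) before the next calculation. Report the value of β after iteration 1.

-0.600

Iteration 1:
  α = (-12 - (2)·1.000) / (3) = -4.667
  β = (-6 - (-3)·1.000) / (5) = -0.600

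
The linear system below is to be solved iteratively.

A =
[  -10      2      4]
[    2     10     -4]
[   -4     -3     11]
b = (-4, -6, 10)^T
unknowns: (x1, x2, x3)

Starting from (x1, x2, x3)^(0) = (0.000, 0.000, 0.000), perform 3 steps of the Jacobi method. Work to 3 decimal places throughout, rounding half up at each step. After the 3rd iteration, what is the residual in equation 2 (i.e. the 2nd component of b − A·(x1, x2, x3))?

Iteration 1:
  x1 = (-4 - (2)·0.000 - (4)·0.000) / (-10) = 0.400
  x2 = (-6 - (2)·0.000 - (-4)·0.000) / (10) = -0.600
  x3 = (10 - (-4)·0.000 - (-3)·0.000) / (11) = 0.909
Iteration 2:
  x1 = (-4 - (2)·-0.600 - (4)·0.909) / (-10) = 0.644
  x2 = (-6 - (2)·0.400 - (-4)·0.909) / (10) = -0.316
  x3 = (10 - (-4)·0.400 - (-3)·-0.600) / (11) = 0.891
Iteration 3:
  x1 = (-4 - (2)·-0.316 - (4)·0.891) / (-10) = 0.693
  x2 = (-6 - (2)·0.644 - (-4)·0.891) / (10) = -0.372
  x3 = (10 - (-4)·0.644 - (-3)·-0.316) / (11) = 1.057
Residual b − A·x = (-0.554, 0.562, 0.029)

0.562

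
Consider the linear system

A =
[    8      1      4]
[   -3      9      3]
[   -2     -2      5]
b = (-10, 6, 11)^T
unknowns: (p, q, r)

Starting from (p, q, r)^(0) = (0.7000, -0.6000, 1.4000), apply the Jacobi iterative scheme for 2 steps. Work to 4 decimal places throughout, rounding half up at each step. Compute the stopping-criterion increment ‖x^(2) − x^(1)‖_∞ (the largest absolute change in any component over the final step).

Iteration 1:
  p = (-10 - (1)·-0.6000 - (4)·1.4000) / (8) = -1.8750
  q = (6 - (-3)·0.7000 - (3)·1.4000) / (9) = 0.4333
  r = (11 - (-2)·0.7000 - (-2)·-0.6000) / (5) = 2.2400
Iteration 2:
  p = (-10 - (1)·0.4333 - (4)·2.2400) / (8) = -2.4242
  q = (6 - (-3)·-1.8750 - (3)·2.2400) / (9) = -0.7050
  r = (11 - (-2)·-1.8750 - (-2)·0.4333) / (5) = 1.6233
Change: (-0.5492, -1.1383, -0.6167) → max |·| = 1.1383

1.1383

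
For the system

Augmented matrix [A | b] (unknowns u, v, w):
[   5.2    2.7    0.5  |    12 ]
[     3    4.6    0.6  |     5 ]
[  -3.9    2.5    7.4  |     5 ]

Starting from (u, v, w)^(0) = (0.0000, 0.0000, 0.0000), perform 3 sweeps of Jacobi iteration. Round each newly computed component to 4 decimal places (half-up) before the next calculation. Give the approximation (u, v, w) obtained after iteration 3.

(2.4239, -0.2065, 1.7312)

Iteration 1:
  u = (12 - (2.7)·0.0000 - (0.5)·0.0000) / (5.2) = 2.3077
  v = (5 - (3)·0.0000 - (0.6)·0.0000) / (4.6) = 1.0870
  w = (5 - (-3.9)·0.0000 - (2.5)·0.0000) / (7.4) = 0.6757
Iteration 2:
  u = (12 - (2.7)·1.0870 - (0.5)·0.6757) / (5.2) = 1.6783
  v = (5 - (3)·2.3077 - (0.6)·0.6757) / (4.6) = -0.5062
  w = (5 - (-3.9)·2.3077 - (2.5)·1.0870) / (7.4) = 1.5247
Iteration 3:
  u = (12 - (2.7)·-0.5062 - (0.5)·1.5247) / (5.2) = 2.4239
  v = (5 - (3)·1.6783 - (0.6)·1.5247) / (4.6) = -0.2065
  w = (5 - (-3.9)·1.6783 - (2.5)·-0.5062) / (7.4) = 1.7312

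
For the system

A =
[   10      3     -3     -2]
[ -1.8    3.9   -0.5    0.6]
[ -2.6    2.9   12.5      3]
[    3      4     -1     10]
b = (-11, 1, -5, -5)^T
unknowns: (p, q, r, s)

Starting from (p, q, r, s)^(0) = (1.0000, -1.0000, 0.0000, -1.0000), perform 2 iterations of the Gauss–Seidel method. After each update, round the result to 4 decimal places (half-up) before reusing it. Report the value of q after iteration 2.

Iteration 1:
  p = (-11 - (3)·-1.0000 - (-3)·0.0000 - (-2)·-1.0000) / (10) = -1.0000
  q = (1 - (-1.8)·-1.0000 - (-0.5)·0.0000 - (0.6)·-1.0000) / (3.9) = -0.0513
  r = (-5 - (-2.6)·-1.0000 - (2.9)·-0.0513 - (3)·-1.0000) / (12.5) = -0.3561
  s = (-5 - (3)·-1.0000 - (4)·-0.0513 - (-1)·-0.3561) / (10) = -0.2151
Iteration 2:
  p = (-11 - (3)·-0.0513 - (-3)·-0.3561 - (-2)·-0.2151) / (10) = -1.2345
  q = (1 - (-1.8)·-1.2345 - (-0.5)·-0.3561 - (0.6)·-0.2151) / (3.9) = -0.3259
  r = (-5 - (-2.6)·-1.2345 - (2.9)·-0.3259 - (3)·-0.2151) / (12.5) = -0.5295
  s = (-5 - (3)·-1.2345 - (4)·-0.3259 - (-1)·-0.5295) / (10) = -0.0522

-0.3259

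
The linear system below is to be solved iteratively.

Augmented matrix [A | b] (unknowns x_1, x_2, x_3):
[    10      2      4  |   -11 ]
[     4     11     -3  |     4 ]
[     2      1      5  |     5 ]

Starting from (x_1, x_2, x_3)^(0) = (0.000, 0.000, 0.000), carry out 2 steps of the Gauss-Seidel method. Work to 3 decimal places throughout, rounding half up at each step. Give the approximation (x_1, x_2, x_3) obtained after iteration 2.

(-1.768, 1.358, 1.436)

Iteration 1:
  x_1 = (-11 - (2)·0.000 - (4)·0.000) / (10) = -1.100
  x_2 = (4 - (4)·-1.100 - (-3)·0.000) / (11) = 0.764
  x_3 = (5 - (2)·-1.100 - (1)·0.764) / (5) = 1.287
Iteration 2:
  x_1 = (-11 - (2)·0.764 - (4)·1.287) / (10) = -1.768
  x_2 = (4 - (4)·-1.768 - (-3)·1.287) / (11) = 1.358
  x_3 = (5 - (2)·-1.768 - (1)·1.358) / (5) = 1.436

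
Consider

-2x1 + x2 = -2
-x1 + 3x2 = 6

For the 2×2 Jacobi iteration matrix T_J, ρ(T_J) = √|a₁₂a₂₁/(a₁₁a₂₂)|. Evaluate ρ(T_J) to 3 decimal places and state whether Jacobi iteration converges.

a₁₂a₂₁/(a₁₁a₂₂) = (1)·(-1) / ((-2)·(3)) = 0.166667
ρ = √|0.166667| = √0.166667 = 0.408
ρ < 1, so Jacobi converges

0.408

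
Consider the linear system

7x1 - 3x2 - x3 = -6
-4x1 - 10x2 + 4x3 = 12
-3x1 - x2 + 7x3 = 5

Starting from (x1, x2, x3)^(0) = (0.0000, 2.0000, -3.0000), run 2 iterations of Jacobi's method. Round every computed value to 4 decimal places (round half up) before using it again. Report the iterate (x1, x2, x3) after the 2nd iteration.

(-1.7429, -0.6286, 0.1877)

Iteration 1:
  x1 = (-6 - (-3)·2.0000 - (-1)·-3.0000) / (7) = -0.4286
  x2 = (12 - (-4)·0.0000 - (4)·-3.0000) / (-10) = -2.4000
  x3 = (5 - (-3)·0.0000 - (-1)·2.0000) / (7) = 1.0000
Iteration 2:
  x1 = (-6 - (-3)·-2.4000 - (-1)·1.0000) / (7) = -1.7429
  x2 = (12 - (-4)·-0.4286 - (4)·1.0000) / (-10) = -0.6286
  x3 = (5 - (-3)·-0.4286 - (-1)·-2.4000) / (7) = 0.1877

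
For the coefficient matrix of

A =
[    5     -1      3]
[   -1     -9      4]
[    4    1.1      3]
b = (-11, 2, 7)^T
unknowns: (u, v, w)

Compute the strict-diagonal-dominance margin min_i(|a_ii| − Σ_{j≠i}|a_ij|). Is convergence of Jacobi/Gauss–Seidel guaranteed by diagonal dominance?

-2.1

row 1: |5| − (1+3) = 1
row 2: |-9| − (1+4) = 4
row 3: |3| − (4+1.1) = -2.1
minimum over rows = -2.1 → not strictly diagonally dominant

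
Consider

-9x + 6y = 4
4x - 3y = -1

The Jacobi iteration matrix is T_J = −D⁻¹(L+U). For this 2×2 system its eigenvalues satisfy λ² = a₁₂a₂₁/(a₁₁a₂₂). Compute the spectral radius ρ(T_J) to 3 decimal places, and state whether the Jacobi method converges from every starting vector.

0.943

a₁₂a₂₁/(a₁₁a₂₂) = (6)·(4) / ((-9)·(-3)) = 0.888889
ρ = √|0.888889| = √0.888889 = 0.943
ρ < 1, so Jacobi converges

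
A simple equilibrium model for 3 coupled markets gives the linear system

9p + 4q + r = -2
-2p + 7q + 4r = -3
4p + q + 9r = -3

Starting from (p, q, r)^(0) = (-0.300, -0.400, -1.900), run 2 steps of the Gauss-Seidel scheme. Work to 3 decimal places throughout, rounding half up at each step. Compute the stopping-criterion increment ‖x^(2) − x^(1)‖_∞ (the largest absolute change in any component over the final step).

0.994

Iteration 1:
  p = (-2 - (4)·-0.400 - (1)·-1.900) / (9) = 0.167
  q = (-3 - (-2)·0.167 - (4)·-1.900) / (7) = 0.705
  r = (-3 - (4)·0.167 - (1)·0.705) / (9) = -0.486
Iteration 2:
  p = (-2 - (4)·0.705 - (1)·-0.486) / (9) = -0.482
  q = (-3 - (-2)·-0.482 - (4)·-0.486) / (7) = -0.289
  r = (-3 - (4)·-0.482 - (1)·-0.289) / (9) = -0.087
Change: (-0.649, -0.994, 0.399) → max |·| = 0.994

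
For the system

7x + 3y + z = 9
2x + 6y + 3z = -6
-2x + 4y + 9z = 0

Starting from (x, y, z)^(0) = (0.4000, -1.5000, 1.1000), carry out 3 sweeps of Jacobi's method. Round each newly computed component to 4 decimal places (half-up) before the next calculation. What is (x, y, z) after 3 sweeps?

Iteration 1:
  x = (9 - (3)·-1.5000 - (1)·1.1000) / (7) = 1.7714
  y = (-6 - (2)·0.4000 - (3)·1.1000) / (6) = -1.6833
  z = (0 - (-2)·0.4000 - (4)·-1.5000) / (9) = 0.7556
Iteration 2:
  x = (9 - (3)·-1.6833 - (1)·0.7556) / (7) = 1.8992
  y = (-6 - (2)·1.7714 - (3)·0.7556) / (6) = -1.9683
  z = (0 - (-2)·1.7714 - (4)·-1.6833) / (9) = 1.1418
Iteration 3:
  x = (9 - (3)·-1.9683 - (1)·1.1418) / (7) = 1.9662
  y = (-6 - (2)·1.8992 - (3)·1.1418) / (6) = -2.2040
  z = (0 - (-2)·1.8992 - (4)·-1.9683) / (9) = 1.2968

(1.9662, -2.2040, 1.2968)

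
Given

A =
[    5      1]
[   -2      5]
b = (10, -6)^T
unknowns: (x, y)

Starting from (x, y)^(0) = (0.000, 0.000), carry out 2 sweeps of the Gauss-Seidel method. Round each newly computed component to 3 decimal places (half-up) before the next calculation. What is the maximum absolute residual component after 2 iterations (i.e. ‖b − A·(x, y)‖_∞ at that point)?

0.032

Iteration 1:
  x = (10 - (1)·0.000) / (5) = 2.000
  y = (-6 - (-2)·2.000) / (5) = -0.400
Iteration 2:
  x = (10 - (1)·-0.400) / (5) = 2.080
  y = (-6 - (-2)·2.080) / (5) = -0.368
Residual b − A·x = (-0.032, 0.000); ∞-norm = 0.032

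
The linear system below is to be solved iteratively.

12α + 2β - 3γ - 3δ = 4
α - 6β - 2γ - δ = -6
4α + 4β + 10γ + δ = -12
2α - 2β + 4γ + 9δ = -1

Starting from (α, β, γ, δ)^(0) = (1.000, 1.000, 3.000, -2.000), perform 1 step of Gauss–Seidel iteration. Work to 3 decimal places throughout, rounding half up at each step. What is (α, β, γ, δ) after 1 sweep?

(0.417, 0.403, -1.328, 0.476)

Iteration 1:
  α = (4 - (2)·1.000 - (-3)·3.000 - (-3)·-2.000) / (12) = 0.417
  β = (-6 - (1)·0.417 - (-2)·3.000 - (-1)·-2.000) / (-6) = 0.403
  γ = (-12 - (4)·0.417 - (4)·0.403 - (1)·-2.000) / (10) = -1.328
  δ = (-1 - (2)·0.417 - (-2)·0.403 - (4)·-1.328) / (9) = 0.476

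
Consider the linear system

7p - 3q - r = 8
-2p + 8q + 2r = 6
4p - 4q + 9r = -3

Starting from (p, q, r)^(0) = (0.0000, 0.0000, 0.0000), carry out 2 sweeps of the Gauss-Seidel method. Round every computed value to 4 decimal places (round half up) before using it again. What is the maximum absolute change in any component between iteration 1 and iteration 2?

0.3894

Iteration 1:
  p = (8 - (-3)·0.0000 - (-1)·0.0000) / (7) = 1.1429
  q = (6 - (-2)·1.1429 - (2)·0.0000) / (8) = 1.0357
  r = (-3 - (4)·1.1429 - (-4)·1.0357) / (9) = -0.3810
Iteration 2:
  p = (8 - (-3)·1.0357 - (-1)·-0.3810) / (7) = 1.5323
  q = (6 - (-2)·1.5323 - (2)·-0.3810) / (8) = 1.2283
  r = (-3 - (4)·1.5323 - (-4)·1.2283) / (9) = -0.4684
Change: (0.3894, 0.1926, -0.0874) → max |·| = 0.3894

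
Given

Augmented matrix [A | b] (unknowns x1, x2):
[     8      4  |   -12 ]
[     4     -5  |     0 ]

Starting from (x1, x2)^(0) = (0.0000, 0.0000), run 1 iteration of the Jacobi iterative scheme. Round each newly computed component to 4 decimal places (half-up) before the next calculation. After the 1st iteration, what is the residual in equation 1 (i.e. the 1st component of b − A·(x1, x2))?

0.0000

Iteration 1:
  x1 = (-12 - (4)·0.0000) / (8) = -1.5000
  x2 = (0 - (4)·0.0000) / (-5) = 0.0000
Residual b − A·x = (0.0000, 6.0000)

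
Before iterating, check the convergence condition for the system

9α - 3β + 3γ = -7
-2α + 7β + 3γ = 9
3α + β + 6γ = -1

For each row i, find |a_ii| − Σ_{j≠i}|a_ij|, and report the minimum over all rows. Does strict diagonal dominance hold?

2

row 1: |9| − (3+3) = 3
row 2: |7| − (2+3) = 2
row 3: |6| − (3+1) = 2
minimum over rows = 2 → strictly diagonally dominant (convergence guaranteed)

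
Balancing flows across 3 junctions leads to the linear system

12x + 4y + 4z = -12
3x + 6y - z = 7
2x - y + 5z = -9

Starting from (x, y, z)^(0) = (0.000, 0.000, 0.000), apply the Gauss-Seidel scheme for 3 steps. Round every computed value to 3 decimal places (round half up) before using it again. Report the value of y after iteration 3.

1.598

Iteration 1:
  x = (-12 - (4)·0.000 - (4)·0.000) / (12) = -1.000
  y = (7 - (3)·-1.000 - (-1)·0.000) / (6) = 1.667
  z = (-9 - (2)·-1.000 - (-1)·1.667) / (5) = -1.067
Iteration 2:
  x = (-12 - (4)·1.667 - (4)·-1.067) / (12) = -1.200
  y = (7 - (3)·-1.200 - (-1)·-1.067) / (6) = 1.589
  z = (-9 - (2)·-1.200 - (-1)·1.589) / (5) = -1.002
Iteration 3:
  x = (-12 - (4)·1.589 - (4)·-1.002) / (12) = -1.196
  y = (7 - (3)·-1.196 - (-1)·-1.002) / (6) = 1.598
  z = (-9 - (2)·-1.196 - (-1)·1.598) / (5) = -1.002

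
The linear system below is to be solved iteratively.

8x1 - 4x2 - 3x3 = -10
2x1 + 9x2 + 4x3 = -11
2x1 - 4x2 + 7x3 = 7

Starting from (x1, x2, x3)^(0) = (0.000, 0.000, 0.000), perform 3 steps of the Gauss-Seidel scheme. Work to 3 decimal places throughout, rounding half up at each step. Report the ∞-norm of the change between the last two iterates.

Iteration 1:
  x1 = (-10 - (-4)·0.000 - (-3)·0.000) / (8) = -1.250
  x2 = (-11 - (2)·-1.250 - (4)·0.000) / (9) = -0.944
  x3 = (7 - (2)·-1.250 - (-4)·-0.944) / (7) = 0.818
Iteration 2:
  x1 = (-10 - (-4)·-0.944 - (-3)·0.818) / (8) = -1.415
  x2 = (-11 - (2)·-1.415 - (4)·0.818) / (9) = -1.271
  x3 = (7 - (2)·-1.415 - (-4)·-1.271) / (7) = 0.678
Iteration 3:
  x1 = (-10 - (-4)·-1.271 - (-3)·0.678) / (8) = -1.631
  x2 = (-11 - (2)·-1.631 - (4)·0.678) / (9) = -1.161
  x3 = (7 - (2)·-1.631 - (-4)·-1.161) / (7) = 0.803
Change: (-0.216, 0.110, 0.125) → max |·| = 0.216

0.216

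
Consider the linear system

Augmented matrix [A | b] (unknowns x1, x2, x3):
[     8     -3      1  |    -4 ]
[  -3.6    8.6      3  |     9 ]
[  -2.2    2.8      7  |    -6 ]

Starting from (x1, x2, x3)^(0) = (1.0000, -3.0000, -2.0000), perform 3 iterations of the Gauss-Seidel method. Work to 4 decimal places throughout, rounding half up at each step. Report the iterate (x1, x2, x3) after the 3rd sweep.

(0.3342, 1.7089, -1.4357)

Iteration 1:
  x1 = (-4 - (-3)·-3.0000 - (1)·-2.0000) / (8) = -1.3750
  x2 = (9 - (-3.6)·-1.3750 - (3)·-2.0000) / (8.6) = 1.1686
  x3 = (-6 - (-2.2)·-1.3750 - (2.8)·1.1686) / (7) = -1.7567
Iteration 2:
  x1 = (-4 - (-3)·1.1686 - (1)·-1.7567) / (8) = 0.1578
  x2 = (9 - (-3.6)·0.1578 - (3)·-1.7567) / (8.6) = 1.7254
  x3 = (-6 - (-2.2)·0.1578 - (2.8)·1.7254) / (7) = -1.4977
Iteration 3:
  x1 = (-4 - (-3)·1.7254 - (1)·-1.4977) / (8) = 0.3342
  x2 = (9 - (-3.6)·0.3342 - (3)·-1.4977) / (8.6) = 1.7089
  x3 = (-6 - (-2.2)·0.3342 - (2.8)·1.7089) / (7) = -1.4357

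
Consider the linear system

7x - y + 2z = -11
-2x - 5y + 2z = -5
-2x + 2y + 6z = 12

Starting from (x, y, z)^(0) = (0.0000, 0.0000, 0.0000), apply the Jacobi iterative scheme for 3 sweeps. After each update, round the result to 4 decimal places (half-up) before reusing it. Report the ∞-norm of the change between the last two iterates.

Iteration 1:
  x = (-11 - (-1)·0.0000 - (2)·0.0000) / (7) = -1.5714
  y = (-5 - (-2)·0.0000 - (2)·0.0000) / (-5) = 1.0000
  z = (12 - (-2)·0.0000 - (2)·0.0000) / (6) = 2.0000
Iteration 2:
  x = (-11 - (-1)·1.0000 - (2)·2.0000) / (7) = -2.0000
  y = (-5 - (-2)·-1.5714 - (2)·2.0000) / (-5) = 2.4286
  z = (12 - (-2)·-1.5714 - (2)·1.0000) / (6) = 1.1429
Iteration 3:
  x = (-11 - (-1)·2.4286 - (2)·1.1429) / (7) = -1.5510
  y = (-5 - (-2)·-2.0000 - (2)·1.1429) / (-5) = 2.2572
  z = (12 - (-2)·-2.0000 - (2)·2.4286) / (6) = 0.5238
Change: (0.4490, -0.1714, -0.6191) → max |·| = 0.6191

0.6191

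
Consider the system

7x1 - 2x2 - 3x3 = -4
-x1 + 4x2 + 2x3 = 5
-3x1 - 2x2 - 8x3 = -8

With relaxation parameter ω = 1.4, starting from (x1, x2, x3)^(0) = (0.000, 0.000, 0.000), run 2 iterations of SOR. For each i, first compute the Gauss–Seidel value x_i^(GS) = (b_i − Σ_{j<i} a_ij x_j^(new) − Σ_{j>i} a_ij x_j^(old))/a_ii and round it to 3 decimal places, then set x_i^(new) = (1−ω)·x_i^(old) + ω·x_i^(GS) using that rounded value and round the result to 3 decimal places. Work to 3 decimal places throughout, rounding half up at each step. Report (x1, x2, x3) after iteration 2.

Iteration 1:
  x1: GS value = (-4 - (-2)·0.000 - (-3)·0.000) / (7) = -0.571;  x1 ← (1−ω)·0.000 + ω·-0.571 = -0.799
  x2: GS value = (5 - (-1)·-0.799 - (2)·0.000) / (4) = 1.050;  x2 ← (1−ω)·0.000 + ω·1.050 = 1.470
  x3: GS value = (-8 - (-3)·-0.799 - (-2)·1.470) / (-8) = 0.932;  x3 ← (1−ω)·0.000 + ω·0.932 = 1.305
Iteration 2:
  x1: GS value = (-4 - (-2)·1.470 - (-3)·1.305) / (7) = 0.408;  x1 ← (1−ω)·-0.799 + ω·0.408 = 0.891
  x2: GS value = (5 - (-1)·0.891 - (2)·1.305) / (4) = 0.820;  x2 ← (1−ω)·1.470 + ω·0.820 = 0.560
  x3: GS value = (-8 - (-3)·0.891 - (-2)·0.560) / (-8) = 0.526;  x3 ← (1−ω)·1.305 + ω·0.526 = 0.214

(0.891, 0.560, 0.214)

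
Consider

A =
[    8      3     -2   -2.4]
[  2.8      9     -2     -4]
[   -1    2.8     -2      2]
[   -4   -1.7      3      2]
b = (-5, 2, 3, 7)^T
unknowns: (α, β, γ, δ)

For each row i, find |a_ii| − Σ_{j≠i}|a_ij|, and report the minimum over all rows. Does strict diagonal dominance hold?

row 1: |8| − (3+2+2.4) = 0.6
row 2: |9| − (2.8+2+4) = 0.2
row 3: |-2| − (1+2.8+2) = -3.8
row 4: |2| − (4+1.7+3) = -6.7
minimum over rows = -6.7 → not strictly diagonally dominant

-6.7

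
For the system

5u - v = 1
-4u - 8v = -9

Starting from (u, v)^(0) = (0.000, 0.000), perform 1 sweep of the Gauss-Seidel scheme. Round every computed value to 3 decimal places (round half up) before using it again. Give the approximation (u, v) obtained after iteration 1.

Iteration 1:
  u = (1 - (-1)·0.000) / (5) = 0.200
  v = (-9 - (-4)·0.200) / (-8) = 1.025

(0.200, 1.025)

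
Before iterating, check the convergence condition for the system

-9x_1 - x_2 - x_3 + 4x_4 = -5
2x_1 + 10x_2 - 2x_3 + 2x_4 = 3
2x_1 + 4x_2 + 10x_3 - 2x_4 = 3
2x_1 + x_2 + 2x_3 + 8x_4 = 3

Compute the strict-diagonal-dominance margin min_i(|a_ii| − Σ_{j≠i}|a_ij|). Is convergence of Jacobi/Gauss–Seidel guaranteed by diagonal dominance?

2

row 1: |-9| − (1+1+4) = 3
row 2: |10| − (2+2+2) = 4
row 3: |10| − (2+4+2) = 2
row 4: |8| − (2+1+2) = 3
minimum over rows = 2 → strictly diagonally dominant (convergence guaranteed)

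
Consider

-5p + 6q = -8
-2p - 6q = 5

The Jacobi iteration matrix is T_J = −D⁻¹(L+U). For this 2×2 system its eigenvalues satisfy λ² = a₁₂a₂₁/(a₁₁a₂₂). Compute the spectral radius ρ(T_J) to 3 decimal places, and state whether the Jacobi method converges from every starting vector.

0.632

a₁₂a₂₁/(a₁₁a₂₂) = (6)·(-2) / ((-5)·(-6)) = -0.400000
ρ = √|-0.400000| = √0.400000 = 0.632
ρ < 1, so Jacobi converges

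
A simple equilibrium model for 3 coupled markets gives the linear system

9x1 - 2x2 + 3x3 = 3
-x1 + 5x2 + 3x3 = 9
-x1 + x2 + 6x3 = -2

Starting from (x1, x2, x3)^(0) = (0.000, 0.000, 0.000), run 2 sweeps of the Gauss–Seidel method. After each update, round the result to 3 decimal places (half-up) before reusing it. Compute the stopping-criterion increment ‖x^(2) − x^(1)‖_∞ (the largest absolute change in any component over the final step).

Iteration 1:
  x1 = (3 - (-2)·0.000 - (3)·0.000) / (9) = 0.333
  x2 = (9 - (-1)·0.333 - (3)·0.000) / (5) = 1.867
  x3 = (-2 - (-1)·0.333 - (1)·1.867) / (6) = -0.589
Iteration 2:
  x1 = (3 - (-2)·1.867 - (3)·-0.589) / (9) = 0.945
  x2 = (9 - (-1)·0.945 - (3)·-0.589) / (5) = 2.342
  x3 = (-2 - (-1)·0.945 - (1)·2.342) / (6) = -0.566
Change: (0.612, 0.475, 0.023) → max |·| = 0.612

0.612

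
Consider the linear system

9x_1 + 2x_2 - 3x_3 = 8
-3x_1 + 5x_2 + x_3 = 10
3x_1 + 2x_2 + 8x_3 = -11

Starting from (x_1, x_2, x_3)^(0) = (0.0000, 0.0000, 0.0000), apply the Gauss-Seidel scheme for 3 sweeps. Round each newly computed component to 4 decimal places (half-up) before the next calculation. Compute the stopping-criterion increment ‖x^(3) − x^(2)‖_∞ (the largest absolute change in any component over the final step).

Iteration 1:
  x_1 = (8 - (2)·0.0000 - (-3)·0.0000) / (9) = 0.8889
  x_2 = (10 - (-3)·0.8889 - (1)·0.0000) / (5) = 2.5333
  x_3 = (-11 - (3)·0.8889 - (2)·2.5333) / (8) = -2.3417
Iteration 2:
  x_1 = (8 - (2)·2.5333 - (-3)·-2.3417) / (9) = -0.4546
  x_2 = (10 - (-3)·-0.4546 - (1)·-2.3417) / (5) = 2.1956
  x_3 = (-11 - (3)·-0.4546 - (2)·2.1956) / (8) = -1.7534
Iteration 3:
  x_1 = (8 - (2)·2.1956 - (-3)·-1.7534) / (9) = -0.1835
  x_2 = (10 - (-3)·-0.1835 - (1)·-1.7534) / (5) = 2.2406
  x_3 = (-11 - (3)·-0.1835 - (2)·2.2406) / (8) = -1.8663
Change: (0.2711, 0.0450, -0.1129) → max |·| = 0.2711

0.2711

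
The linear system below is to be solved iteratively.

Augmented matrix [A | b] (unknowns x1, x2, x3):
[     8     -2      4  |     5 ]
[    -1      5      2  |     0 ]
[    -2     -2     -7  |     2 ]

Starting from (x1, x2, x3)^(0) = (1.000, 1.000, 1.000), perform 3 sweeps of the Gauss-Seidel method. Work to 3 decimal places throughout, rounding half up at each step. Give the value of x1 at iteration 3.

Iteration 1:
  x1 = (5 - (-2)·1.000 - (4)·1.000) / (8) = 0.375
  x2 = (0 - (-1)·0.375 - (2)·1.000) / (5) = -0.325
  x3 = (2 - (-2)·0.375 - (-2)·-0.325) / (-7) = -0.300
Iteration 2:
  x1 = (5 - (-2)·-0.325 - (4)·-0.300) / (8) = 0.694
  x2 = (0 - (-1)·0.694 - (2)·-0.300) / (5) = 0.259
  x3 = (2 - (-2)·0.694 - (-2)·0.259) / (-7) = -0.558
Iteration 3:
  x1 = (5 - (-2)·0.259 - (4)·-0.558) / (8) = 0.969
  x2 = (0 - (-1)·0.969 - (2)·-0.558) / (5) = 0.417
  x3 = (2 - (-2)·0.969 - (-2)·0.417) / (-7) = -0.682

0.969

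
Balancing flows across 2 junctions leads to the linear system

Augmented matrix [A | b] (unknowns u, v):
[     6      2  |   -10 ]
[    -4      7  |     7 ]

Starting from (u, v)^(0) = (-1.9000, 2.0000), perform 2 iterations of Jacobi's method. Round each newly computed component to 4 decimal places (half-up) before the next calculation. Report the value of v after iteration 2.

Iteration 1:
  u = (-10 - (2)·2.0000) / (6) = -2.3333
  v = (7 - (-4)·-1.9000) / (7) = -0.0857
Iteration 2:
  u = (-10 - (2)·-0.0857) / (6) = -1.6381
  v = (7 - (-4)·-2.3333) / (7) = -0.3333

-0.3333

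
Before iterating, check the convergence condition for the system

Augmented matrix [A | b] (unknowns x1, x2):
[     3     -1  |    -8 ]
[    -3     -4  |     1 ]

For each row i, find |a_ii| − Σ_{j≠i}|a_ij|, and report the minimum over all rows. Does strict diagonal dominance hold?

1

row 1: |3| − (1) = 2
row 2: |-4| − (3) = 1
minimum over rows = 1 → strictly diagonally dominant (convergence guaranteed)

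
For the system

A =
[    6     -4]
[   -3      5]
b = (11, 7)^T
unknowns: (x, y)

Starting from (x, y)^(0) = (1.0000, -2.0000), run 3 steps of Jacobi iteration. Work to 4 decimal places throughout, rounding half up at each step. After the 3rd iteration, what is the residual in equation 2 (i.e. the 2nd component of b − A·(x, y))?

-0.5999

Iteration 1:
  x = (11 - (-4)·-2.0000) / (6) = 0.5000
  y = (7 - (-3)·1.0000) / (5) = 2.0000
Iteration 2:
  x = (11 - (-4)·2.0000) / (6) = 3.1667
  y = (7 - (-3)·0.5000) / (5) = 1.7000
Iteration 3:
  x = (11 - (-4)·1.7000) / (6) = 2.9667
  y = (7 - (-3)·3.1667) / (5) = 3.3000
Residual b − A·x = (6.3998, -0.5999)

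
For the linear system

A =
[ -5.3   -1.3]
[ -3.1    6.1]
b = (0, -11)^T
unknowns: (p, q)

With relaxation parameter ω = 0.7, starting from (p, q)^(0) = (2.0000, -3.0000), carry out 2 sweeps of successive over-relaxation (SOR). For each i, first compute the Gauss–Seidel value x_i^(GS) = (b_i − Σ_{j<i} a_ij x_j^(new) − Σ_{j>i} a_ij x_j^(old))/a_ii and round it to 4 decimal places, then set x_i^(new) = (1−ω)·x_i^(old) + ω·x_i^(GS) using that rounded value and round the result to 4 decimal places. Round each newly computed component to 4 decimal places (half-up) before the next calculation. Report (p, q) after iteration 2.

(0.6377, -1.5651)

Iteration 1:
  p: GS value = (0 - (-1.3)·-3.0000) / (-5.3) = 0.7358;  p ← (1−ω)·2.0000 + ω·0.7358 = 1.1151
  q: GS value = (-11 - (-3.1)·1.1151) / (6.1) = -1.2366;  q ← (1−ω)·-3.0000 + ω·-1.2366 = -1.7656
Iteration 2:
  p: GS value = (0 - (-1.3)·-1.7656) / (-5.3) = 0.4331;  p ← (1−ω)·1.1151 + ω·0.4331 = 0.6377
  q: GS value = (-11 - (-3.1)·0.6377) / (6.1) = -1.4792;  q ← (1−ω)·-1.7656 + ω·-1.4792 = -1.5651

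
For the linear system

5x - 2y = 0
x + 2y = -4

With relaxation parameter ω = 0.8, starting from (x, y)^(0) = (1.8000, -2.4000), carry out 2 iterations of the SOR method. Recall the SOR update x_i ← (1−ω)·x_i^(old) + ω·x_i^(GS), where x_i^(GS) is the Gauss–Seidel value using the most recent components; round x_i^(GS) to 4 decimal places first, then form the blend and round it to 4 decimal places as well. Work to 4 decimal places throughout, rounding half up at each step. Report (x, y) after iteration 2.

Iteration 1:
  x: GS value = (0 - (-2)·-2.4000) / (5) = -0.9600;  x ← (1−ω)·1.8000 + ω·-0.9600 = -0.4080
  y: GS value = (-4 - (1)·-0.4080) / (2) = -1.7960;  y ← (1−ω)·-2.4000 + ω·-1.7960 = -1.9168
Iteration 2:
  x: GS value = (0 - (-2)·-1.9168) / (5) = -0.7667;  x ← (1−ω)·-0.4080 + ω·-0.7667 = -0.6950
  y: GS value = (-4 - (1)·-0.6950) / (2) = -1.6525;  y ← (1−ω)·-1.9168 + ω·-1.6525 = -1.7054

(-0.6950, -1.7054)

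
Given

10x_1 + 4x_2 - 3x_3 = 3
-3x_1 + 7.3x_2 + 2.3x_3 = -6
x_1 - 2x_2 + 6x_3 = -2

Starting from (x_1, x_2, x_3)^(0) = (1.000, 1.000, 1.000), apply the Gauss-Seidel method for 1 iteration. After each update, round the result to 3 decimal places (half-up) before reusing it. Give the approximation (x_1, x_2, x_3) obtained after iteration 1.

(0.200, -1.055, -0.718)

Iteration 1:
  x_1 = (3 - (4)·1.000 - (-3)·1.000) / (10) = 0.200
  x_2 = (-6 - (-3)·0.200 - (2.3)·1.000) / (7.3) = -1.055
  x_3 = (-2 - (1)·0.200 - (-2)·-1.055) / (6) = -0.718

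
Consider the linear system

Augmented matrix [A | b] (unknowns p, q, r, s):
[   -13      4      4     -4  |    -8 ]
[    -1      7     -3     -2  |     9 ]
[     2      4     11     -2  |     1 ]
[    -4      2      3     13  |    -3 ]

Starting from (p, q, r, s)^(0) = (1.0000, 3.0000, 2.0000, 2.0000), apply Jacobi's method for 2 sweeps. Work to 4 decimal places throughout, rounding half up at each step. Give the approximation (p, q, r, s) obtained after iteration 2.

Iteration 1:
  p = (-8 - (4)·3.0000 - (4)·2.0000 - (-4)·2.0000) / (-13) = 1.5385
  q = (9 - (-1)·1.0000 - (-3)·2.0000 - (-2)·2.0000) / (7) = 2.8571
  r = (1 - (2)·1.0000 - (4)·3.0000 - (-2)·2.0000) / (11) = -0.8182
  s = (-3 - (-4)·1.0000 - (2)·3.0000 - (3)·2.0000) / (13) = -0.8462
Iteration 2:
  p = (-8 - (4)·2.8571 - (4)·-0.8182 - (-4)·-0.8462) / (-13) = 1.5031
  q = (9 - (-1)·1.5385 - (-3)·-0.8182 - (-2)·-0.8462) / (7) = 0.9131
  r = (1 - (2)·1.5385 - (4)·2.8571 - (-2)·-0.8462) / (11) = -1.3816
  s = (-3 - (-4)·1.5385 - (2)·2.8571 - (3)·-0.8182) / (13) = -0.0081

(1.5031, 0.9131, -1.3816, -0.0081)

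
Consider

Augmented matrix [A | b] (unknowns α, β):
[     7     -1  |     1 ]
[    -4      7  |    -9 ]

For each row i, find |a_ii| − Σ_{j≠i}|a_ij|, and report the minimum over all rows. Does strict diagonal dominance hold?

row 1: |7| − (1) = 6
row 2: |7| − (4) = 3
minimum over rows = 3 → strictly diagonally dominant (convergence guaranteed)

3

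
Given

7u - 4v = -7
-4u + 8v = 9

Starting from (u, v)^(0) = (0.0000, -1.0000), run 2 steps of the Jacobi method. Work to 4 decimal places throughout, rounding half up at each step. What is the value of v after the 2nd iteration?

0.3393

Iteration 1:
  u = (-7 - (-4)·-1.0000) / (7) = -1.5714
  v = (9 - (-4)·0.0000) / (8) = 1.1250
Iteration 2:
  u = (-7 - (-4)·1.1250) / (7) = -0.3571
  v = (9 - (-4)·-1.5714) / (8) = 0.3393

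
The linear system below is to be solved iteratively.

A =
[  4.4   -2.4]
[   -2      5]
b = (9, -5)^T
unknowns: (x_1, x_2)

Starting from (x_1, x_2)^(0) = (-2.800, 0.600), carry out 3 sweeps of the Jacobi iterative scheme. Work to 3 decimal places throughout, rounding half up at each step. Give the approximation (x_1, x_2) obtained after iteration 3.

(2.018, -0.644)

Iteration 1:
  x_1 = (9 - (-2.4)·0.600) / (4.4) = 2.373
  x_2 = (-5 - (-2)·-2.800) / (5) = -2.120
Iteration 2:
  x_1 = (9 - (-2.4)·-2.120) / (4.4) = 0.889
  x_2 = (-5 - (-2)·2.373) / (5) = -0.051
Iteration 3:
  x_1 = (9 - (-2.4)·-0.051) / (4.4) = 2.018
  x_2 = (-5 - (-2)·0.889) / (5) = -0.644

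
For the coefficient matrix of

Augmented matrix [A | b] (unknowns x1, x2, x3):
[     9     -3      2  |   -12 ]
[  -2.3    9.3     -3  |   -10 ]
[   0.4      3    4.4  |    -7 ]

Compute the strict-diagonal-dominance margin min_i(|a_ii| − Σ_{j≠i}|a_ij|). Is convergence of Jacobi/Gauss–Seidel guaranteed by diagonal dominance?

row 1: |9| − (3+2) = 4
row 2: |9.3| − (2.3+3) = 4
row 3: |4.4| − (0.4+3) = 1
minimum over rows = 1 → strictly diagonally dominant (convergence guaranteed)

1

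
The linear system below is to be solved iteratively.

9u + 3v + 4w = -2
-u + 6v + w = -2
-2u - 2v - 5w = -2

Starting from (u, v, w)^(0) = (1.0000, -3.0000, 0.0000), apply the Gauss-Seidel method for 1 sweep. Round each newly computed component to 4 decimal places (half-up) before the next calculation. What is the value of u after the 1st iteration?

0.7778

Iteration 1:
  u = (-2 - (3)·-3.0000 - (4)·0.0000) / (9) = 0.7778
  v = (-2 - (-1)·0.7778 - (1)·0.0000) / (6) = -0.2037
  w = (-2 - (-2)·0.7778 - (-2)·-0.2037) / (-5) = 0.1704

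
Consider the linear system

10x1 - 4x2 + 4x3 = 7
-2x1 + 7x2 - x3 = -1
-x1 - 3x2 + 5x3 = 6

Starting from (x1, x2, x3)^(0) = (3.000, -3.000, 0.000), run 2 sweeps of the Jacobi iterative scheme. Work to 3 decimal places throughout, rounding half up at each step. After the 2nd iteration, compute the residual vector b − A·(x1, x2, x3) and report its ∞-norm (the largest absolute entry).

Iteration 1:
  x1 = (7 - (-4)·-3.000 - (4)·0.000) / (10) = -0.500
  x2 = (-1 - (-2)·3.000 - (-1)·0.000) / (7) = 0.714
  x3 = (6 - (-1)·3.000 - (-3)·-3.000) / (5) = 0.000
Iteration 2:
  x1 = (7 - (-4)·0.714 - (4)·0.000) / (10) = 0.986
  x2 = (-1 - (-2)·-0.500 - (-1)·0.000) / (7) = -0.286
  x3 = (6 - (-1)·-0.500 - (-3)·0.714) / (5) = 1.528
Residual b − A·x = (-10.116, 4.502, -1.512); ∞-norm = 10.116

10.116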